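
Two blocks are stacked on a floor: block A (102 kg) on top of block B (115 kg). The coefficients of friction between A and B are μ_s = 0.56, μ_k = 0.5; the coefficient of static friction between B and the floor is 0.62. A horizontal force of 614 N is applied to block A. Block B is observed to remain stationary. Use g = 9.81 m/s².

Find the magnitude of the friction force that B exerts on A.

Between the blocks, N₁ = m_A g = 1001 N.
Maximum static friction on A from B: μ_s N₁ = 0.56×1001 = 560.3 N.
Since P = 614 N > 560.3 N, A slides on B; the A–B friction is kinetic: f₁ = μ_k N₁ = 0.5×1001 = 500 N.
B experiences an equal 500 N forward from A (third law). B is in equilibrium, so the floor supplies f₂ = 500 N of static friction (limit μ_s(m_A+m_B)g = 1320 N, not exceeded).

f ≈ 500 N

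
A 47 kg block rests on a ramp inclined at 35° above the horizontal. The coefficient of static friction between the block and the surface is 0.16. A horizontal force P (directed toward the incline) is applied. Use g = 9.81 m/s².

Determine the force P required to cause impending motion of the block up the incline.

At impending motion up the slope, friction acts down-slope at its limit: f = μ_s N.
Perpendicular to the incline: N = m g cos θ + P sin θ.
Along the incline: P cos θ = m g sin θ + μ_s N = m g sin θ + μ_s (m g cos θ + P sin θ).
Solving, P (cos θ − μ_s sin θ) = m g (sin θ + μ_s cos θ), so P = 47×9.81×(sin 35° + 0.16 cos 35°)/(cos 35° − 0.16 sin 35°) = 461×0.7046/0.7274 = 447 N.

P ≈ 447 N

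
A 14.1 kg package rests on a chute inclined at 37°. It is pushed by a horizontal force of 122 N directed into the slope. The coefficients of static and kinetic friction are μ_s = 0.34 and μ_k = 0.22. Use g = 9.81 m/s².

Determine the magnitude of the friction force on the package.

The horizontal push has a component P sin θ into the surface, so N = m g cos θ + P sin θ = 110.5 + 73.42 = 183.9 N.
Along the incline, the net driving force (taking up-slope positive) is P cos θ − m g sin θ = 97.43 − 83.24 = 14.19 N, so equilibrium requires friction f = -14.19 N (down-slope).
Maximum static friction: μ_s N = 0.34 × 183.9 = 62.52 N.
Since 14.19 N is within the 62.52 N limit, the package stays put and friction is exactly 14.2 N.

f ≈ 14.2 N (down the incline)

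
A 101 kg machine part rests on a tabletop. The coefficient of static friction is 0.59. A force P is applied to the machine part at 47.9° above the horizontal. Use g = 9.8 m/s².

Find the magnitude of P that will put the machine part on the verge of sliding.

N = m g − P sin α (the pull lifts the machine part).
At impending slip, P cos α = μ_s N = μ_s (m g − P sin α).
Solving: P (cos α + μ_s sin α) = μ_s m g → P = 0.59×990/(cos 47.9° + 0.59 sin 47.9°) = 584/1.108 = 527 N.

P ≈ 527 N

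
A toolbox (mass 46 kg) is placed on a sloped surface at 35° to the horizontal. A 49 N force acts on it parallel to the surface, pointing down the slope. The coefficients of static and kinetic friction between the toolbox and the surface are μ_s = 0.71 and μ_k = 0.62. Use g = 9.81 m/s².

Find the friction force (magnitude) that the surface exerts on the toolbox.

f ≈ 229 N (up the incline)

The normal reaction is N = m g cos θ = 369.7 N.
Parallel to the incline, ΣF = 0 gives f = m g sin θ + P = 258.8 + 49 = 307.8 N (up-slope positive).
The static-friction ceiling is μ_s N = 0.71 × 369.7 = 262.5 N.
Since |307.8| > 262.5 N, static friction cannot hold it; the toolbox slides down the incline and kinetic friction applies: f = μ_k N = 0.62 × 369.7 = 229 N.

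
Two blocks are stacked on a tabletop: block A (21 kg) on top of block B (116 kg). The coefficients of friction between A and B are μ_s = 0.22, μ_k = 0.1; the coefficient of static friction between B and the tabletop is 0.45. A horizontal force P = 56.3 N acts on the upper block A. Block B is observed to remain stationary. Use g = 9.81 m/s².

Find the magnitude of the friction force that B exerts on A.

f ≈ 20.6 N

The normal force B exerts on A is simply A's weight, N₁ = 206 N.
So the A–B interface can sustain at most μ_s N₁ = 45.32 N of static friction.
P = 56.3 N exceeds that limit, so A slips over B and the interface friction becomes kinetic: f₁ = μ_k N₁ = 0.1×206 = 20.6 N.
By Newton's third law B feels 20.6 N forward from A. With B stationary, the floor's static friction on B balances it: f₂ = 20.6 N (well within μ_s(m_A+m_B)g = 604.8 N).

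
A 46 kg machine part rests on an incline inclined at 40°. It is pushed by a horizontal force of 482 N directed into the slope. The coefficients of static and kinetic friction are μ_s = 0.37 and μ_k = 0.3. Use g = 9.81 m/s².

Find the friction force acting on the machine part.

The horizontal push has a component P sin θ into the surface, so N = m g cos θ + P sin θ = 345.7 + 309.8 = 655.5 N.
Parallel to the incline: P cos θ − m g sin θ = 369.2 − 290.1 = 79.17 N; the friction needed to balance this is 79.17 N acting down the slope.
Maximum static friction: μ_s N = 0.37 × 655.5 = 242.5 N.
|f_req| = 79.17 ≤ 242.5 N → the machine part is in equilibrium; friction equals the required value.

f ≈ 79.2 N (down the incline)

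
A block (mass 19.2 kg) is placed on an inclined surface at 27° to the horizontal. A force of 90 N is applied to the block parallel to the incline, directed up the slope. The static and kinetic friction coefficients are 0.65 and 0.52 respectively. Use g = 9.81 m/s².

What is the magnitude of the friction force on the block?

The normal reaction is N = m g cos θ = 167.8 N.
For equilibrium along the incline the friction force must supply f = m g sin θ − P = 85.51 − 90 = -4.49 N (positive meaning up-slope).
Static friction can supply at most μ_s N = 109.1 N.
Since |-4.49| ≤ 109.1 N, no slip — friction simply equals what equilibrium demands.

f ≈ 4.49 N (down the incline)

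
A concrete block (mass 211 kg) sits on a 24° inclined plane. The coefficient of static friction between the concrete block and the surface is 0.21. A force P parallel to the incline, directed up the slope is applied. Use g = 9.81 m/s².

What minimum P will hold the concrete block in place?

The concrete block tends to slide down (tan θ > μ_s), so at the point of impending slip friction acts up-slope at its limit: f = μ_s N.
P is parallel to the surface, so N = m g cos θ = 1890 N.
Along the incline: P + μ_s N = m g sin θ, so P = 842 − 0.21×1890 = 445 N.

P_min ≈ 445 N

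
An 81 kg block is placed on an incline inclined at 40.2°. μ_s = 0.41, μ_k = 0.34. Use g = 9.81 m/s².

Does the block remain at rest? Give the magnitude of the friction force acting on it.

f ≈ 206 N

N = m g cos θ = 607 N.
Down-slope weight component: m g sin θ = 513 N.
μ_s N = 249 N.
513 > 249 N, so it slides; kinetic friction f = μ_k N = 0.34×607 = 206 N.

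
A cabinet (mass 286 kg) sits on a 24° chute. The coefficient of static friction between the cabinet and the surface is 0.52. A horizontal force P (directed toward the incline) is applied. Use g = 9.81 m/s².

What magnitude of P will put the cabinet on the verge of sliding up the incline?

P ≈ 3520 N

At impending motion up the slope, friction acts down-slope at its limit: f = μ_s N.
Perpendicular to the incline: N = m g cos θ + P sin θ.
Along the incline: P cos θ = m g sin θ + μ_s N = m g sin θ + μ_s (m g cos θ + P sin θ).
Solving, P (cos θ − μ_s sin θ) = m g (sin θ + μ_s cos θ), so P = 286×9.81×(sin 24° + 0.52 cos 24°)/(cos 24° − 0.52 sin 24°) = 2810×0.8818/0.702 = 3520 N.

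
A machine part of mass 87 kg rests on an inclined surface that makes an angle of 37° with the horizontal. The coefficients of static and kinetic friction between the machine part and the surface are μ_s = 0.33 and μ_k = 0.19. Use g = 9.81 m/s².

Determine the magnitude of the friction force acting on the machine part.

f ≈ 130 N (up the incline)

Normal force: N = m g cos θ = 87 × 9.81 × cos 37° = 681.6 N.
Along the slope the weight component is m g sin θ = 513.6 N; friction must supply exactly this, acting up-slope.
Static friction can supply at most μ_s N = 224.9 N.
Since |513.6| > 224.9 N, static friction cannot hold it; the machine part slides down the incline and kinetic friction applies: f = μ_k N = 0.19 × 681.6 = 130 N.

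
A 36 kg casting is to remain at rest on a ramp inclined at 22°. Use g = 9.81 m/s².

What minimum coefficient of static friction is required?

At the slip threshold m g sin θ = μ_s m g cos θ, so μ_s,min = tan θ.
μ_s,min = tan 22° = 0.404.

μ_s,min ≈ 0.404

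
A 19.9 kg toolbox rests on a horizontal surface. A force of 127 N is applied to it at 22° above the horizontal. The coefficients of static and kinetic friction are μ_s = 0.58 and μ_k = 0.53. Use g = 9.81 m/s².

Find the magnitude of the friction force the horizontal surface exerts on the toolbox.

f ≈ 78.3 N

Vertical equilibrium gives N = m g − P sin α = 147.6 N.
Horizontally, friction must balance P cos α = 117.8 N.
The static-friction limit is μ_s N = 85.63 N.
The required friction exceeds μ_s N, so the toolbox moves and f = μ_k N = 78.3 N.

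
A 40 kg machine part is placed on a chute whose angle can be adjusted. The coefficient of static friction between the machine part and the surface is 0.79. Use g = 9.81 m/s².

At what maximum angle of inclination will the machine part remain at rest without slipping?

At the slip threshold, m g sin θ = μ_s · m g cos θ, so tan θ = μ_s.
θ_max = arctan(0.79) = 38.3°.

θ_max ≈ 38.3°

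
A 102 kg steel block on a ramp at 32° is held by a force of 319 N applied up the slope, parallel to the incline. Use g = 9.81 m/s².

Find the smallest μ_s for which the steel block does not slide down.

N = m g cos θ = 848.6 N.
Friction must make up the shortfall along the incline: f = m g sin θ − P = 530.2 − 319 = 211.2 N.
At the threshold f = μ_s N, so μ_s,min = 211.2/848.6 = 0.249.

μ_s,min ≈ 0.249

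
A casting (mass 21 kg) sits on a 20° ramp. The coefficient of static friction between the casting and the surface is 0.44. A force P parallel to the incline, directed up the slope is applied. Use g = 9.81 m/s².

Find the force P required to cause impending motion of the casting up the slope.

P ≈ 156 N

At impending motion up the slope, friction acts down-slope at its limit: f = μ_s N.
P is parallel to the surface, so N = m g cos θ = 194 N.
Along the incline: P = m g sin θ + μ_s N = 70.5 + 0.44×194 = 156 N.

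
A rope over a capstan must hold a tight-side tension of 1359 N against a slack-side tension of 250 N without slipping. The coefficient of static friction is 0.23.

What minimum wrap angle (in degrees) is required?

T₂/T₁ = e^{μβ} → β = ln(T₂/T₁)/μ.
β = ln(1359/250)/0.23 = 1.693/0.23 = 7.361 rad.
In degrees: β = 7.361 × 180/π = 422°.

β_min ≈ 422°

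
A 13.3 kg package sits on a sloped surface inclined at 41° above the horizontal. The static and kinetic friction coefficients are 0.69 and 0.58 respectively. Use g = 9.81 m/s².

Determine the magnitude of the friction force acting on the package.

f ≈ 57.1 N (up the incline)

The normal reaction is N = m g cos θ = 98.47 N.
For equilibrium along the incline, friction must balance the weight component: f = m g sin θ = 85.6 N up the slope.
Static friction can supply at most μ_s N = 67.94 N.
Since |85.6| > 67.94 N, static friction cannot hold it; the package slides down the incline and kinetic friction applies: f = μ_k N = 0.58 × 98.47 = 57.1 N.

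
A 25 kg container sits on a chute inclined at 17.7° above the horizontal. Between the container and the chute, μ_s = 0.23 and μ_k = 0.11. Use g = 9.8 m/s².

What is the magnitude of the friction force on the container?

f ≈ 25.7 N (up the incline)

Perpendicular to the surface, N = m g cos θ = 25·9.8·cos 17.7° = 233.4 N.
For equilibrium along the incline, friction must balance the weight component: f = m g sin θ = 74.49 N up the slope.
Static friction can supply at most μ_s N = 53.68 N.
Since |74.49| > 53.68 N, static friction cannot hold it; the container slides down the incline and kinetic friction applies: f = μ_k N = 0.11 × 233.4 = 25.7 N.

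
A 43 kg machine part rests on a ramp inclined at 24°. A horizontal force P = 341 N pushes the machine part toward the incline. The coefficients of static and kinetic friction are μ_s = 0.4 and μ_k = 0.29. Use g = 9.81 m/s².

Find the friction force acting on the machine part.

f ≈ 140 N (down the incline)

Normal direction: N = m g cos θ + P sin θ = 524.1 N.
Along the incline, the net driving force (taking up-slope positive) is P cos θ − m g sin θ = 311.5 − 171.6 = 139.9 N, so equilibrium requires friction f = -139.9 N (down-slope).
Maximum static friction: μ_s N = 0.4 × 524.1 = 209.6 N.
|f_req| = 139.9 ≤ 209.6 N → the machine part is in equilibrium; friction equals the required value.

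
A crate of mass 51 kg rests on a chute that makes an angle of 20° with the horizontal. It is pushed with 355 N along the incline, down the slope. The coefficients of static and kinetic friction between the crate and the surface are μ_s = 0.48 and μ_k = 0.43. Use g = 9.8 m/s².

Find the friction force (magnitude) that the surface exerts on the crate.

Normal force: N = m g cos θ = 51 × 9.8 × cos 20° = 469.7 N.
The friction needed for equilibrium is m g sin θ + P = 170.9 + 355 = 525.9 N, measured positive up-slope.
The static-friction ceiling is μ_s N = 0.48 × 469.7 = 225.4 N.
Since |525.9| > 225.4 N, static friction cannot hold it; the crate slides down the incline and kinetic friction applies: f = μ_k N = 0.43 × 469.7 = 202 N.

f ≈ 202 N (up the incline)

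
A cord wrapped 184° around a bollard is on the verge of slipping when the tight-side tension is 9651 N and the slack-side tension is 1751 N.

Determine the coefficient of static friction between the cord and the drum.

T₂/T₁ = e^{μβ} → μ = ln(T₂/T₁)/β.
β = 184° = 3.211 rad.
μ = ln(9651/1751)/3.211 = ln(5.512)/3.211 = 0.532.

μ ≈ 0.532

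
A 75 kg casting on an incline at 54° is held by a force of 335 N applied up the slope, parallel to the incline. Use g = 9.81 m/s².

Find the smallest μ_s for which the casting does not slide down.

N = m g cos θ = 432.5 N.
Friction must make up the shortfall along the incline: f = m g sin θ − P = 595.2 − 335 = 260.2 N.
At the threshold f = μ_s N, so μ_s,min = 260.2/432.5 = 0.602.

μ_s,min ≈ 0.602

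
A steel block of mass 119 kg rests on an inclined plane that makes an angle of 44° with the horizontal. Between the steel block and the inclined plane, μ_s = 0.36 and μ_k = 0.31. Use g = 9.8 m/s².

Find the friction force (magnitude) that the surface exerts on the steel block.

f ≈ 260 N (up the incline)

Perpendicular to the surface, N = m g cos θ = 119·9.8·cos 44° = 838.9 N.
Along the slope the weight component is m g sin θ = 810.1 N; friction must supply exactly this, acting up-slope.
Maximum static friction available: μ_s N = 0.36 × 838.9 = 302 N.
Since |810.1| > 302 N, static friction cannot hold it; the steel block slides down the incline and kinetic friction applies: f = μ_k N = 0.31 × 838.9 = 260 N.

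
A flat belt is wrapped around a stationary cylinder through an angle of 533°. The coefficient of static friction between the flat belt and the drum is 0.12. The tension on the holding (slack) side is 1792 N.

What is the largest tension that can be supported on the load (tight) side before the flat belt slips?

At impending slip the capstan equation gives T₂/T₁ = e^{μβ} with β in radians.
β = 533° × π/180 = 9.303 rad.
e^{μβ} = e^{0.12×9.303} = 3.054.
T₂ = T₁ · e^{μβ} = 1792 × 3.054 = 5470 N.

T_max ≈ 5470 N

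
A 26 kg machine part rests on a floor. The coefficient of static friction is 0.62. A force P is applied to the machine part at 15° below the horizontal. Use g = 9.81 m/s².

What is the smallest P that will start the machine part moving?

P ≈ 196 N

N = m g + P sin α (the push presses the machine part into the floor).
At impending slip, P cos α = μ_s N = μ_s (m g + P sin α).
Solving: P (cos α − μ_s sin α) = μ_s m g → P = 0.62×255/(cos 15° − 0.62 sin 15°) = 158/0.8055 = 196 N.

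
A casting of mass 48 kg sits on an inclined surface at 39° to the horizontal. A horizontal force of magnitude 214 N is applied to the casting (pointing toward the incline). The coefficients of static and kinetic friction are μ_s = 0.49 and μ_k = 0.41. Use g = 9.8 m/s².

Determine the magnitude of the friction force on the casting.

Resolve perpendicular to the incline: N = m g cos θ + P sin θ = 48×9.8×cos 39° + 214×sin 39° = 500.2 N.
Along the incline, the net driving force (taking up-slope positive) is P cos θ − m g sin θ = 166.3 − 296 = -129.7 N, so equilibrium requires friction f = 129.7 N (up-slope).
Maximum static friction: μ_s N = 0.49 × 500.2 = 245.1 N.
|f_req| = 129.7 ≤ 245.1 N → the casting is in equilibrium; friction equals the required value.

f ≈ 130 N (up the incline)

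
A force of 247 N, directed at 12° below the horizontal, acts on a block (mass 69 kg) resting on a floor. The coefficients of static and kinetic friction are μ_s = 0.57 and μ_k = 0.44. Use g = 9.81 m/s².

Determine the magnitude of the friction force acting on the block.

Vertical equilibrium gives N = m g + P sin α = 728.2 N.
The horizontal driving force is P cos α = 241.6 N, so equilibrium needs friction f = 241.6 N.
μ_s N = 0.57 × 728.2 = 415.1 N.
Since 241.6 N does not exceed the limit, the block stays at rest and f = 242 N.

f ≈ 242 N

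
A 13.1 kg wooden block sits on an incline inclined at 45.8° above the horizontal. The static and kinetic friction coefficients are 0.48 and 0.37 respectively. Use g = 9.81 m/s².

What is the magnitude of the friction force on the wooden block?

f ≈ 33.1 N (up the incline)

Normal force: N = m g cos θ = 13.1 × 9.81 × cos 45.8° = 89.59 N.
Along the slope the weight component is m g sin θ = 92.13 N; friction must supply exactly this, acting up-slope.
Static friction can supply at most μ_s N = 43 N.
|92.13| exceeds 43 N, so the wooden block slips down-slope; friction is kinetic, f = μ_k N = 0.37×89.59 = 33.1 N.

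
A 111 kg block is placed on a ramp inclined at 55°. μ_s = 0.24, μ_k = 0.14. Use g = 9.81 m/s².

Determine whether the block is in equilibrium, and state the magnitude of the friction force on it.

N = m g cos θ = 625 N.
Down-slope weight component: m g sin θ = 892 N.
μ_s N = 150 N.
892 > 150 N, so it slides; kinetic friction f = μ_k N = 0.14×625 = 87.4 N.

f ≈ 87.4 N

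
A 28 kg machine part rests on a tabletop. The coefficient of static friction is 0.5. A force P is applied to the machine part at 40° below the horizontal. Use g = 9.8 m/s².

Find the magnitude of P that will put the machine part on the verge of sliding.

N = m g + P sin α (the push presses the machine part into the tabletop).
At impending slip, P cos α = μ_s N = μ_s (m g + P sin α).
Solving: P (cos α − μ_s sin α) = μ_s m g → P = 0.5×274/(cos 40° − 0.5 sin 40°) = 137/0.4447 = 309 N.

P ≈ 309 N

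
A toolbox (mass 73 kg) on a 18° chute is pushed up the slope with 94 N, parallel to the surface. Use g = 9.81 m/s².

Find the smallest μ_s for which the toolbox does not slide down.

N = m g cos θ = 681.1 N.
Friction must make up the shortfall along the incline: f = m g sin θ − P = 221.3 − 94 = 127.3 N.
At the threshold f = μ_s N, so μ_s,min = 127.3/681.1 = 0.187.

μ_s,min ≈ 0.187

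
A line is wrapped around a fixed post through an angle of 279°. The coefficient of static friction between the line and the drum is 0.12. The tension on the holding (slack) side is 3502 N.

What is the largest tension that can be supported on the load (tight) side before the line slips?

T_max ≈ 6280 N

At impending slip the capstan equation gives T₂/T₁ = e^{μβ} with β in radians.
β = 279° × π/180 = 4.869 rad.
e^{μβ} = e^{0.12×4.869} = 1.794.
T₂ = T₁ · e^{μβ} = 3502 × 1.794 = 6280 N.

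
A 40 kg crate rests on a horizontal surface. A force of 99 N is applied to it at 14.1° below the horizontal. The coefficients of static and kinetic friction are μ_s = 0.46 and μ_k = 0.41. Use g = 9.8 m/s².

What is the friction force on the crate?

N = m g + P sin α = 392 + 99×sin 14.1° = 416.1 N.
The horizontal driving force is P cos α = 96.02 N, so equilibrium needs friction f = 96.02 N.
The static-friction limit is μ_s N = 191.4 N.
96.02 ≤ 191.4 N → static; friction equals the required 96 N.

f ≈ 96 N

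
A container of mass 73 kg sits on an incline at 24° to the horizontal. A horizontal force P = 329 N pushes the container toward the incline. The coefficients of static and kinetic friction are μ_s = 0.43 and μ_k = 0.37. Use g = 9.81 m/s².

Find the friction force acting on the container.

f ≈ 9.28 N (down the incline)

The horizontal push has a component P sin θ into the surface, so N = m g cos θ + P sin θ = 654.2 + 133.8 = 788 N.
Along the incline, the net driving force (taking up-slope positive) is P cos θ − m g sin θ = 300.6 − 291.3 = 9.28 N, so equilibrium requires friction f = -9.28 N (down-slope).
Maximum static friction: μ_s N = 0.43 × 788 = 338.9 N.
Since 9.28 N is within the 338.9 N limit, the container stays put and friction is exactly 9.28 N.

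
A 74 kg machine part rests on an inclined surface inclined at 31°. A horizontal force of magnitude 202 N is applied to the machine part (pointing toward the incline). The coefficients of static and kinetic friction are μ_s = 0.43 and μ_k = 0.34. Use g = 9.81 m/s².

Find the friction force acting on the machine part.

Resolve perpendicular to the incline: N = m g cos θ + P sin θ = 74×9.81×cos 31° + 202×sin 31° = 726.3 N.
Parallel to the incline: P cos θ − m g sin θ = 173.1 − 373.9 = -200.7 N; the friction needed to balance this is 200.7 N acting up the slope.
Maximum static friction: μ_s N = 0.43 × 726.3 = 312.3 N.
|f_req| = 200.7 ≤ 312.3 N → the machine part is in equilibrium; friction equals the required value.

f ≈ 201 N (up the incline)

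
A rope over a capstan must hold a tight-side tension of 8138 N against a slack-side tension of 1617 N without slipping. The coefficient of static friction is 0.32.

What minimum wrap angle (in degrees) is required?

β_min ≈ 289°

T₂/T₁ = e^{μβ} → β = ln(T₂/T₁)/μ.
β = ln(8138/1617)/0.32 = 1.616/0.32 = 5.05 rad.
In degrees: β = 5.05 × 180/π = 289°.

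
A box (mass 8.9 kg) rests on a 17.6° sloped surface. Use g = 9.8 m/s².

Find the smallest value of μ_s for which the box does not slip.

At the slip threshold m g sin θ = μ_s m g cos θ, so μ_s,min = tan θ.
μ_s,min = tan 17.6° = 0.317.

μ_s,min ≈ 0.317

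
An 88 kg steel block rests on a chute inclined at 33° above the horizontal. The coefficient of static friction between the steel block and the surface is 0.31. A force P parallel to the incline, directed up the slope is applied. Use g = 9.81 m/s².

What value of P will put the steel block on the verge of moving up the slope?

At impending motion up the slope, friction acts down-slope at its limit: f = μ_s N.
P is parallel to the surface, so N = m g cos θ = 724 N.
Along the incline: P = m g sin θ + μ_s N = 470 + 0.31×724 = 695 N.

P ≈ 695 N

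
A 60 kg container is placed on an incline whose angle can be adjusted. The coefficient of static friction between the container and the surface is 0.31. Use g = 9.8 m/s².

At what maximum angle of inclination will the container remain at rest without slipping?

At the slip threshold, m g sin θ = μ_s · m g cos θ, so tan θ = μ_s.
θ_max = arctan(0.31) = 17.2°.

θ_max ≈ 17.2°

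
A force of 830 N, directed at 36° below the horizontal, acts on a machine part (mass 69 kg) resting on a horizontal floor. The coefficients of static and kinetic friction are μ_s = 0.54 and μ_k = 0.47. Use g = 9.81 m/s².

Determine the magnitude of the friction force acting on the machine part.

Vertical equilibrium gives N = m g + P sin α = 1165 N.
For equilibrium, f = P cos α = 830×cos 36° = 671.5 N.
The static-friction limit is μ_s N = 629 N.
671.5 > 629 N → the machine part slides; f = μ_k N = 0.47×1165 = 547 N.

f ≈ 547 N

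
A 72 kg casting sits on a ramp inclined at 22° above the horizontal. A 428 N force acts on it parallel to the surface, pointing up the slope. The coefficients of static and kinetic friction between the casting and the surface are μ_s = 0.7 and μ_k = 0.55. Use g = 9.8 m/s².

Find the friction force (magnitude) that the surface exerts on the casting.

The normal reaction is N = m g cos θ = 654.2 N.
Parallel to the incline, ΣF = 0 gives f = m g sin θ − P = 264.3 − 428 = -163.7 N (up-slope positive).
The static-friction ceiling is μ_s N = 0.7 × 654.2 = 458 N.
Since |-163.7| ≤ 458 N, static friction is sufficient; f equals the required value, not μ_s N.

f ≈ 164 N (down the incline)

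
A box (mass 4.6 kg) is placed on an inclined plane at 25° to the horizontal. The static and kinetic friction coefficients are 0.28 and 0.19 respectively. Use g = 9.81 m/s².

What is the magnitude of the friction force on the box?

The normal reaction is N = m g cos θ = 40.9 N.
For equilibrium along the incline, friction must balance the weight component: f = m g sin θ = 19.07 N up the slope.
Static friction can supply at most μ_s N = 11.45 N.
Since |19.07| > 11.45 N, static friction cannot hold it; the box slides down the incline and kinetic friction applies: f = μ_k N = 0.19 × 40.9 = 7.77 N.

f ≈ 7.77 N (up the incline)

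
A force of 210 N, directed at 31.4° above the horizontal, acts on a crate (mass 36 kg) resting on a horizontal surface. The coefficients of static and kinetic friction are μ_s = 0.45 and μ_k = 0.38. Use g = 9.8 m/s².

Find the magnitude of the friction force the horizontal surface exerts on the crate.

f ≈ 92.5 N

The vertical component of P reduces the normal force: N = m g − P sin α = 352.8 − 109.4 = 243.4 N.
For equilibrium, f = P cos α = 210×cos 31.4° = 179.2 N.
μ_s N = 0.45 × 243.4 = 109.5 N.
179.2 > 109.5 N → the crate slides; f = μ_k N = 0.38×243.4 = 92.5 N.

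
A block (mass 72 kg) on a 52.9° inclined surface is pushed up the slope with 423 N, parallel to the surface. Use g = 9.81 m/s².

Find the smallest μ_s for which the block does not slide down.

N = m g cos θ = 426.1 N.
Friction must make up the shortfall along the incline: f = m g sin θ − P = 563.3 − 423 = 140.3 N.
At the threshold f = μ_s N, so μ_s,min = 140.3/426.1 = 0.329.

μ_s,min ≈ 0.329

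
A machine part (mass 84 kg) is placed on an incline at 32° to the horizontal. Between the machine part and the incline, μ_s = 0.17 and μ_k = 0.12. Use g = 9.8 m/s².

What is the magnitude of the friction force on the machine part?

f ≈ 83.8 N (up the incline)

Normal force: N = m g cos θ = 84 × 9.8 × cos 32° = 698.1 N.
Along the slope the weight component is m g sin θ = 436.2 N; friction must supply exactly this, acting up-slope.
Maximum static friction available: μ_s N = 0.17 × 698.1 = 118.7 N.
Since |436.2| > 118.7 N, static friction cannot hold it; the machine part slides down the incline and kinetic friction applies: f = μ_k N = 0.12 × 698.1 = 83.8 N.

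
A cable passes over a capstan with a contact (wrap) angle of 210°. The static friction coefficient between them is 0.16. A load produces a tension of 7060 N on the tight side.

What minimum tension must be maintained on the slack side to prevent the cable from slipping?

Capstan equation at impending slip: T_tight/T_slack = e^{μβ}.
β = 210° = 3.665 rad; e^{μβ} = e^{0.16×3.665} = 1.798.
T_slack = T_tight / e^{μβ} = 7060 / 1.798 = 3930 N.

T_min ≈ 3930 N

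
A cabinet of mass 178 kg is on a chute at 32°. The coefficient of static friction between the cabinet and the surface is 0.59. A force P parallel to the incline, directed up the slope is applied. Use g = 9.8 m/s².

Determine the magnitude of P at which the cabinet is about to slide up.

P ≈ 1800 N

At impending motion up the slope, friction acts down-slope at its limit: f = μ_s N.
P is parallel to the surface, so N = m g cos θ = 1480 N.
Along the incline: P = m g sin θ + μ_s N = 924 + 0.59×1480 = 1800 N.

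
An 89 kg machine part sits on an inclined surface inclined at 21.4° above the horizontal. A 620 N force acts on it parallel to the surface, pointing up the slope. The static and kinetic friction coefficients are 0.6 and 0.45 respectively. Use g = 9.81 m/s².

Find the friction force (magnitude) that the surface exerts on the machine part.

Normal force: N = m g cos θ = 89 × 9.81 × cos 21.4° = 812.9 N.
The friction needed for equilibrium is m g sin θ − P = 318.6 − 620 = -301.4 N, measured positive up-slope.
Maximum static friction available: μ_s N = 0.6 × 812.9 = 487.7 N.
Since |-301.4| ≤ 487.7 N, no slip — friction simply equals what equilibrium demands.

f ≈ 301 N (down the incline)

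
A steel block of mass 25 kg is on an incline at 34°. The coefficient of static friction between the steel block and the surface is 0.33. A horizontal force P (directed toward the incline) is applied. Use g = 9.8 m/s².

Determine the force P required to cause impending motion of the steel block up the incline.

At impending motion up the slope, friction acts down-slope at its limit: f = μ_s N.
Perpendicular to the incline: N = m g cos θ + P sin θ.
Along the incline: P cos θ = m g sin θ + μ_s N = m g sin θ + μ_s (m g cos θ + P sin θ).
Solving, P (cos θ − μ_s sin θ) = m g (sin θ + μ_s cos θ), so P = 25×9.8×(sin 34° + 0.33 cos 34°)/(cos 34° − 0.33 sin 34°) = 245×0.8328/0.6445 = 317 N.

P ≈ 317 N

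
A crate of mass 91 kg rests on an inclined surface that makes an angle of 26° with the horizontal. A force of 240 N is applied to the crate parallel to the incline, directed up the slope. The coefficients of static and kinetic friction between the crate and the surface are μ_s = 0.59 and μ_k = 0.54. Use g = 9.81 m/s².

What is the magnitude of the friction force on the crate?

f ≈ 151 N (up the incline)

The normal reaction is N = m g cos θ = 802.4 N.
The friction needed for equilibrium is m g sin θ − P = 391.3 − 240 = 151.3 N, measured positive up-slope.
The static-friction ceiling is μ_s N = 0.59 × 802.4 = 473.4 N.
Since |151.3| ≤ 473.4 N, no slip — friction simply equals what equilibrium demands.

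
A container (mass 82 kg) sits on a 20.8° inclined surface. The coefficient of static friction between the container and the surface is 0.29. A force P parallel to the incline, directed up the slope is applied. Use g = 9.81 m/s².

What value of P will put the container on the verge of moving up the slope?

P ≈ 504 N

At impending motion up the slope, friction acts down-slope at its limit: f = μ_s N.
P is parallel to the surface, so N = m g cos θ = 752 N.
Along the incline: P = m g sin θ + μ_s N = 286 + 0.29×752 = 504 N.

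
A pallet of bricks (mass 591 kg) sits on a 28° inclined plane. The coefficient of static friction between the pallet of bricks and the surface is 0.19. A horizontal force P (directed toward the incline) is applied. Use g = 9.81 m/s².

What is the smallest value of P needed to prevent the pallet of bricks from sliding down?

P_min ≈ 1800 N

The pallet of bricks tends to slide down (tan θ > μ_s), so at the point of impending slip friction acts up-slope at its limit: f = μ_s N.
Perpendicular to the incline: N = m g cos θ + P sin θ.
Along the incline: P cos θ + μ_s N = m g sin θ, i.e. P cos θ + μ_s (m g cos θ + P sin θ) = m g sin θ.
Solving, P (cos θ + μ_s sin θ) = m g (sin θ − μ_s cos θ), so P = 5800×0.3017/0.9721 = 1800 N.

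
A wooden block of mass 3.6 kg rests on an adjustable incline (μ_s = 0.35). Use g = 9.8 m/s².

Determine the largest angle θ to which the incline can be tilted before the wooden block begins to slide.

θ_max ≈ 19.3°

At the slip threshold, m g sin θ = μ_s · m g cos θ, so tan θ = μ_s.
θ_max = arctan(0.35) = 19.3°.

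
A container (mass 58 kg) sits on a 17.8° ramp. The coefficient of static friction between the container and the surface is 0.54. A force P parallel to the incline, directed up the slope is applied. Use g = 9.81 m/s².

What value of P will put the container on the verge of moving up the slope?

P ≈ 466 N

At impending motion up the slope, friction acts down-slope at its limit: f = μ_s N.
P is parallel to the surface, so N = m g cos θ = 542 N.
Along the incline: P = m g sin θ + μ_s N = 174 + 0.54×542 = 466 N.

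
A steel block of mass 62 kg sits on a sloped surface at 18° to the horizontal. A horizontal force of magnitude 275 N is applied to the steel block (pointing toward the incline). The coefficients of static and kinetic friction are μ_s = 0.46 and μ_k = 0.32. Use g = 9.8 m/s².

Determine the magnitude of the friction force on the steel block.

f ≈ 73.8 N (down the incline)

Normal direction: N = m g cos θ + P sin θ = 662.8 N.
Along the incline, the net driving force (taking up-slope positive) is P cos θ − m g sin θ = 261.5 − 187.8 = 73.78 N, so equilibrium requires friction f = -73.78 N (down-slope).
The limit of static friction is μ_s N = 304.9 N.
|f_req| = 73.78 ≤ 304.9 N → the steel block is in equilibrium; friction equals the required value.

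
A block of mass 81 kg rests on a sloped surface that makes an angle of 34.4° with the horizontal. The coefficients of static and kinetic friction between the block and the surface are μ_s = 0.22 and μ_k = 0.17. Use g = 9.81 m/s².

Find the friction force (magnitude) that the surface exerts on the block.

f ≈ 111 N (up the incline)

The normal reaction is N = m g cos θ = 655.6 N.
For equilibrium along the incline, friction must balance the weight component: f = m g sin θ = 448.9 N up the slope.
The static-friction ceiling is μ_s N = 0.22 × 655.6 = 144.2 N.
Since |448.9| > 144.2 N, static friction cannot hold it; the block slides down the incline and kinetic friction applies: f = μ_k N = 0.17 × 655.6 = 111 N.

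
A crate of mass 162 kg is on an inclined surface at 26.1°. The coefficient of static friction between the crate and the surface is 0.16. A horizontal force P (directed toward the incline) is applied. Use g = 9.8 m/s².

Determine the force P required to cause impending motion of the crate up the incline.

At impending motion up the slope, friction acts down-slope at its limit: f = μ_s N.
Perpendicular to the incline: N = m g cos θ + P sin θ.
Along the incline: P cos θ = m g sin θ + μ_s N = m g sin θ + μ_s (m g cos θ + P sin θ).
Solving, P (cos θ − μ_s sin θ) = m g (sin θ + μ_s cos θ), so P = 162×9.8×(sin 26.1° + 0.16 cos 26.1°)/(cos 26.1° − 0.16 sin 26.1°) = 1590×0.5836/0.8276 = 1120 N.

P ≈ 1120 N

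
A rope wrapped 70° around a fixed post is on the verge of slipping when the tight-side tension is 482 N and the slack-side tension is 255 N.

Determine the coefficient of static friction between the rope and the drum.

μ ≈ 0.521

T₂/T₁ = e^{μβ} → μ = ln(T₂/T₁)/β.
β = 70° = 1.222 rad.
μ = ln(482/255)/1.222 = ln(1.89)/1.222 = 0.521.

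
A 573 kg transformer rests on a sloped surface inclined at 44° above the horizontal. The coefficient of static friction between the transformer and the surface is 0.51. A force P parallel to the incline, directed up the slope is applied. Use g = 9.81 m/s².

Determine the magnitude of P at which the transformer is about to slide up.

P ≈ 5970 N

At impending motion up the slope, friction acts down-slope at its limit: f = μ_s N.
P is parallel to the surface, so N = m g cos θ = 4040 N.
Along the incline: P = m g sin θ + μ_s N = 3900 + 0.51×4040 = 5970 N.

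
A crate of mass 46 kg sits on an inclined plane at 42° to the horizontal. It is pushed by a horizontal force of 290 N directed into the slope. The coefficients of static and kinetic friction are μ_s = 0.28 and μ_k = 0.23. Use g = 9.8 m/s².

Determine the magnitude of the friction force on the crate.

f ≈ 86.1 N (up the incline)

The horizontal push has a component P sin θ into the surface, so N = m g cos θ + P sin θ = 335 + 194 = 529.1 N.
Parallel to the incline: P cos θ − m g sin θ = 215.5 − 301.6 = -86.13 N; the friction needed to balance this is 86.13 N acting up the slope.
Maximum static friction: μ_s N = 0.28 × 529.1 = 148.1 N.
|f_req| = 86.13 ≤ 148.1 N → the crate is in equilibrium; friction equals the required value.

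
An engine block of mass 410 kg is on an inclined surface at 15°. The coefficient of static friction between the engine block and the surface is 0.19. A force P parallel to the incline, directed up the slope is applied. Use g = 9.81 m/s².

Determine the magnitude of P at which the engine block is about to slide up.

At impending motion up the slope, friction acts down-slope at its limit: f = μ_s N.
P is parallel to the surface, so N = m g cos θ = 3890 N.
Along the incline: P = m g sin θ + μ_s N = 1040 + 0.19×3890 = 1780 N.

P ≈ 1780 N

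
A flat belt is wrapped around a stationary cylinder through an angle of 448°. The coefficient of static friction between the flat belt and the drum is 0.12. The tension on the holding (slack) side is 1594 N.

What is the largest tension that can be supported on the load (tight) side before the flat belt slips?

At impending slip the capstan equation gives T₂/T₁ = e^{μβ} with β in radians.
β = 448° × π/180 = 7.819 rad.
e^{μβ} = e^{0.12×7.819} = 2.556.
T₂ = T₁ · e^{μβ} = 1594 × 2.556 = 4070 N.

T_max ≈ 4070 N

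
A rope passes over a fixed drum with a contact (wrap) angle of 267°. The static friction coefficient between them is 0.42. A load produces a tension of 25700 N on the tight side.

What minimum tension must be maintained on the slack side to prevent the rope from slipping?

T_min ≈ 3630 N

Capstan equation at impending slip: T_tight/T_slack = e^{μβ}.
β = 267° = 4.66 rad; e^{μβ} = e^{0.42×4.66} = 7.08.
T_slack = T_tight / e^{μβ} = 25700 / 7.08 = 3630 N.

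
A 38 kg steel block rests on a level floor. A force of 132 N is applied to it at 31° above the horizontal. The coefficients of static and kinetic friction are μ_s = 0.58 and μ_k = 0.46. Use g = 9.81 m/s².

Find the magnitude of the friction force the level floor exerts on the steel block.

f ≈ 113 N

N = m g − P sin α = 372.8 − 132×sin 31° = 304.8 N.
Horizontally, friction must balance P cos α = 113.1 N.
μ_s N = 0.58 × 304.8 = 176.8 N.
Since 113.1 N does not exceed the limit, the steel block stays at rest and f = 113 N.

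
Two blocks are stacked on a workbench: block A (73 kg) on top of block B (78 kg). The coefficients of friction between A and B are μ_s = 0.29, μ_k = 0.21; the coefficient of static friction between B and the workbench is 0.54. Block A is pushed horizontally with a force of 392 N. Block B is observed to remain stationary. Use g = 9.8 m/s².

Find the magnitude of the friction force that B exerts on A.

Between the blocks, N₁ = m_A g = 715.4 N.
So the A–B interface can sustain at most μ_s N₁ = 207.5 N of static friction.
P = 392 N exceeds that limit, so A slips over B and the interface friction becomes kinetic: f₁ = μ_k N₁ = 0.21×715.4 = 150 N.
B experiences an equal 150 N forward from A (third law). B is in equilibrium, so the floor supplies f₂ = 150 N of static friction (limit μ_s(m_A+m_B)g = 799.1 N, not exceeded).

f ≈ 150 N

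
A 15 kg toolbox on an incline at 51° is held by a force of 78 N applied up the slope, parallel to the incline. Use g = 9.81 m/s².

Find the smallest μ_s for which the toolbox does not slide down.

μ_s,min ≈ 0.393

N = m g cos θ = 92.6 N.
Friction must make up the shortfall along the incline: f = m g sin θ − P = 114.4 − 78 = 36.36 N.
At the threshold f = μ_s N, so μ_s,min = 36.36/92.6 = 0.393.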